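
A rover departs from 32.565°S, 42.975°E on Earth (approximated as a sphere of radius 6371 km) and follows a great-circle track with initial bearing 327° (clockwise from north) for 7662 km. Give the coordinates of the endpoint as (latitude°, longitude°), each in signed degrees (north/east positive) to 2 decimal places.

Angular distance δ = d/R = 7662/6371 = 1.20264 rad; initial bearing θ = 5.7072 rad.
sin φ₂ = sin φ₁ cos δ + cos φ₁ sin δ cos θ = (-0.5383)(0.3599) + (0.8428)(0.9330)(0.8387) = 0.4657, so φ₂ = 27.76°.
Δλ = atan2(sin θ sin δ cos φ₁, cos δ − sin φ₁ sin φ₂) = atan2(-0.4283, 0.6106) = -35.045°.
λ₂ = 42.975° − 35.045° = 7.93°.

27.76°, 7.93°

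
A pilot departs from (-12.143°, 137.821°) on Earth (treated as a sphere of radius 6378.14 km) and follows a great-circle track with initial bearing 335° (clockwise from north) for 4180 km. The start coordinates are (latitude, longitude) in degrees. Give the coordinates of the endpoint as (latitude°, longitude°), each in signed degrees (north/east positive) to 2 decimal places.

Angular distance δ = d/R = 4180/6378.14 = 0.65536 rad; initial bearing θ = 5.8469 rad.
sin φ₂ = sin φ₁ cos δ + cos φ₁ sin δ cos θ = (-0.2104)(0.7928) + (0.9776)(0.6094)(0.9063) = 0.3732, so φ₂ = 21.91°.
Δλ = atan2(sin θ sin δ cos φ₁, cos δ − sin φ₁ sin φ₂) = atan2(-0.2518, 0.8713) = -16.118°.
λ₂ = 137.821° − 16.118° = 121.70°.

21.91°, 121.70°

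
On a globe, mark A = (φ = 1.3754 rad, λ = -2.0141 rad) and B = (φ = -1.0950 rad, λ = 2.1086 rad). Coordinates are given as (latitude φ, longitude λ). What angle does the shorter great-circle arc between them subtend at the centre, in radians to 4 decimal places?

2.7426 rad

Let φ₁ = 1.3754 rad, φ₂ = -1.0950 rad, and Δλ = -2.1605 rad.
cos c = sin φ₁ sin φ₂ + cos φ₁ cos φ₂ cos Δλ = (0.9810)(-0.8889) + (0.1942)(0.4580)(-0.5561) = -0.92147,
so c = arccos(-0.92147) = 2.74264 rad.
So the angular separation is 2.7426 rad.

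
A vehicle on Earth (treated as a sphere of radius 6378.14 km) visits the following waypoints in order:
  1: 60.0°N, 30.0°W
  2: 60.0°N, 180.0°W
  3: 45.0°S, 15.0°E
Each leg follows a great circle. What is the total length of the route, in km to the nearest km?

24522 km

Leg 1→2: central angle 1.0081 rad, distance 6429.6 km.
Leg 2→3: central angle 2.8367 rad, distance 18092.9 km.
Total: 6429.6 + 18092.9 ≈ 24522 km.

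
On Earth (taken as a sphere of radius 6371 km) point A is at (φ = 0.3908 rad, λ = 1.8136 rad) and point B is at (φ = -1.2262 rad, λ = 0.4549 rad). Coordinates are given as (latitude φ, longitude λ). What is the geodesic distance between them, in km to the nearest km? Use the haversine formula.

11901 km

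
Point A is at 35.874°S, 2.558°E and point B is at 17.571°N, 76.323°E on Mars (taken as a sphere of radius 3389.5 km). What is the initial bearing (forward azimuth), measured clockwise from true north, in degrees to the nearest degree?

66°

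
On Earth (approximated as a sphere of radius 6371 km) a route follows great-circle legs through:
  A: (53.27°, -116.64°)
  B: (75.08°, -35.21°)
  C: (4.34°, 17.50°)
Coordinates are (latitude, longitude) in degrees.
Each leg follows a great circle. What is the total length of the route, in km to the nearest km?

Leg A→B: central angle 0.6478 rad, distance 4127.4 km.
Leg B→C: central angle 1.3401 rad, distance 8537.7 km.
Total: 4127.4 + 8537.7 ≈ 12665 km.

12665 km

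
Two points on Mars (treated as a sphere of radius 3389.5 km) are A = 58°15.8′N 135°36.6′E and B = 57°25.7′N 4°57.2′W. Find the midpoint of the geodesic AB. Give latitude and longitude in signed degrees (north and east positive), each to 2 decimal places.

The central angle between A and B is δ = 1.0495 rad.
With f = 0.5, the slerp weights are sin((1−f)δ)/sin δ = 0.5777 and sin(fδ)/sin δ = 0.5777.
Weighted sum of the unit vectors: (0.5777)·(-0.3759,0.3680,0.8505) + (0.5777)·(0.5363,-0.0465,0.8427) = (0.0927, 0.1857, 0.9782).
Converting back: φ = atan2(z, √(x²+y²)) = 78.02°, λ = atan2(y, x) = 63.48°.

78.02°, 63.48°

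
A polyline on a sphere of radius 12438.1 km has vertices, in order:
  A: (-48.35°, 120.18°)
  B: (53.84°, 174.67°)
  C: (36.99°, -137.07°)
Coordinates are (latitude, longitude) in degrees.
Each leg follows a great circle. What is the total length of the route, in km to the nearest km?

32339 km

Leg A→B: central angle 1.9558 rad, distance 24325.8 km.
Leg B→C: central angle 0.6443 rad, distance 8013.5 km.
Total: 24325.8 + 8013.5 ≈ 32339 km.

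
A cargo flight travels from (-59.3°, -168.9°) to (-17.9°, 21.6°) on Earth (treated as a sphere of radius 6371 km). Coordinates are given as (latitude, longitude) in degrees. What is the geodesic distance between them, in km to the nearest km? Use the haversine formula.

Let φ₁ = -1.0350 rad, φ₂ = -0.3124 rad, and Δλ = -2.9583 rad.
Haversine: a = sin²(Δφ/2) + cos φ₁ cos φ₂ sin²(Δλ/2) = 0.1249 + (0.5105)(0.9516)(0.9916) = 0.60671.
Central angle c = 2·arcsin(√a) = 1.78586 rad.
Distance = R·c = 6371 × 1.7859 ≈ 11378 km.

11378 km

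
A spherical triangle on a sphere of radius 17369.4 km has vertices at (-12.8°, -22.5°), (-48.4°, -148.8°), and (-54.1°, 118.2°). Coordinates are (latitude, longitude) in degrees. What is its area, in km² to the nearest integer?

Side lengths (central angles): a = 0.9455, b = 1.8369, c = 1.7902 rad; semiperimeter s = 2.2863.
By l'Huilier's theorem, tan(E/4) = √[tan(s/2) tan((s−a)/2) tan((s−b)/2) tan((s−c)/2)], giving spherical excess E = 1.2291 rad.
Area = E·R² = 1.2291 × (17369.4)² ≈ 370812098 km².

370812098 km²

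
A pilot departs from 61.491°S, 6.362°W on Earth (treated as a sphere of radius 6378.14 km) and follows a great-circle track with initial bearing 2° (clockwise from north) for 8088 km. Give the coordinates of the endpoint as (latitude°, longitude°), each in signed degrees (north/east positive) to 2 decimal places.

11.15°, -4.42°

Angular distance δ = d/R = 8088/6378.14 = 1.26808 rad; initial bearing θ = 0.0349 rad.
sin φ₂ = sin φ₁ cos δ + cos φ₁ sin δ cos θ = (-0.8787)(0.2981) + (0.4773)(0.9545)(0.9994) = 0.1934, so φ₂ = 11.15°.
Δλ = atan2(sin θ sin δ cos φ₁, cos δ − sin φ₁ sin φ₂) = atan2(0.0159, 0.4680) = 1.946°.
λ₂ = -6.362° + 1.946° = -4.42°.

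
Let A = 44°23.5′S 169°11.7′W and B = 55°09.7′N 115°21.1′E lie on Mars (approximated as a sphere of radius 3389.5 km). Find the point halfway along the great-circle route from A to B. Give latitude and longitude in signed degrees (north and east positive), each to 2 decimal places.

6.77°, 158.01°

The central angle between A and B is δ = 2.0620 rad.
With f = 0.5, the slerp weights are sin((1−f)δ)/sin δ = 0.9728 and sin(fδ)/sin δ = 0.9728.
Weighted sum of the unit vectors: (0.9728)·(-0.7019,-0.1340,-0.6996) + (0.9728)·(-0.2446,0.5162,0.8208) = (-0.9208, 0.3719, 0.1179).
Converting back: φ = atan2(z, √(x²+y²)) = 6.77°, λ = atan2(y, x) = 158.01°.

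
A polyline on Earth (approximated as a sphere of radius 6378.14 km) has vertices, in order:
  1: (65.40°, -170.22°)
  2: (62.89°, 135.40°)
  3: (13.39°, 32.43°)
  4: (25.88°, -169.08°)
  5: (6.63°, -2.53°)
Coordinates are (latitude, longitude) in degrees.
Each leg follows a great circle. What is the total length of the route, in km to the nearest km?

43129 km

Leg 1→2: central angle 0.4032 rad, distance 2571.4 km.
Leg 2→3: central angle 1.4640 rad, distance 9337.3 km.
Leg 3→4: central angle 2.3649 rad, distance 15083.5 km.
Leg 4→5: central angle 2.5301 rad, distance 16137.3 km.
Total: 2571.4 + 9337.3 + 15083.5 + 16137.3 ≈ 43129 km.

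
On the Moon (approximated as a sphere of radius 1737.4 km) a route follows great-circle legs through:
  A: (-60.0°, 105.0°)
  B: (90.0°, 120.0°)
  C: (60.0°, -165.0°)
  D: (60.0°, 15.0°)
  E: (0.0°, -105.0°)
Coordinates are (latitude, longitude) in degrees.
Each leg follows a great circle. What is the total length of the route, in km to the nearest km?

10446 km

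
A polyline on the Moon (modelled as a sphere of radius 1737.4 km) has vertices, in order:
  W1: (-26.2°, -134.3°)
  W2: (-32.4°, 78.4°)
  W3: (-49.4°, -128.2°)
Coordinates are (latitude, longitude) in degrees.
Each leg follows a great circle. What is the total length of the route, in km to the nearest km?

Leg W1→W2: central angle 1.9833 rad, distance 3445.9 km.
Leg W2→W3: central angle 1.6554 rad, distance 2876.0 km.
Total: 3445.9 + 2876.0 ≈ 6322 km.

6322 km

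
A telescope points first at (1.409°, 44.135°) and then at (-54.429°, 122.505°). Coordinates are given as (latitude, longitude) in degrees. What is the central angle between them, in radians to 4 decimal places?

1.4734 rad

Let φ₁ = 0.0246 rad, φ₂ = -0.9500 rad, and Δλ = 1.3678 rad.
cos c = sin φ₁ sin φ₂ + cos φ₁ cos φ₂ cos Δλ = (0.0246)(-0.8134) + (0.9997)(0.5817)(0.2016) = 0.09723,
so c = arccos(0.09723) = 1.47341 rad.
So the angular separation is 1.4734 rad.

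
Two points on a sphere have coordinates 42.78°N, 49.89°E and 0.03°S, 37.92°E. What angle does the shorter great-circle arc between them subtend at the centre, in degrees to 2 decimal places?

44.14°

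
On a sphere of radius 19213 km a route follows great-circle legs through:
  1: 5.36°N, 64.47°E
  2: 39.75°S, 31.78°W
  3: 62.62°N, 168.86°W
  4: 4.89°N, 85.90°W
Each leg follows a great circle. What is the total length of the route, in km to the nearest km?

Leg 1→2: central angle 1.7144 rad, distance 32937.9 km.
Leg 2→3: central angle 2.5441 rad, distance 48879.4 km.
Leg 3→4: central angle 1.4386 rad, distance 27639.0 km.
Total: 32937.9 + 48879.4 + 27639.0 ≈ 109456 km.

109456 km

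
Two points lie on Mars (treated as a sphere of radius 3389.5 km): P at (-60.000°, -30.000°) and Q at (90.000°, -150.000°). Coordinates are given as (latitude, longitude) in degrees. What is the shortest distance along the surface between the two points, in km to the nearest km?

With latitudes φ₁ = -60.000°, φ₂ = 90.000° and longitude difference Δλ = -120.000°:
Haversine: a = sin²(Δφ/2) + cos φ₁ cos φ₂ sin²(Δλ/2) = 0.9330 + (0.5000)(0.0000)(0.7500) = 0.93301.
Central angle c = 2·arcsin(√a) = 2.61799 rad.
Distance = R·c = 3389.5 × 2.6180 ≈ 8874 km.

8874 km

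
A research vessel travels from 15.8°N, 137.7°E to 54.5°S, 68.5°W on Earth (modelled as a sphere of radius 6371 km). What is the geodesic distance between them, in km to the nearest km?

15156 km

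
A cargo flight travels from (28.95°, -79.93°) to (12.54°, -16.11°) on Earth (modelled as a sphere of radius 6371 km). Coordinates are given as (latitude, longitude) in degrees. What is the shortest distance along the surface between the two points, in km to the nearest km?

Let φ₁ = 0.5053 rad, φ₂ = 0.2189 rad, and Δλ = 1.1139 rad.
cos c = sin φ₁ sin φ₂ + cos φ₁ cos φ₂ cos Δλ = (0.4840)(0.2171) + (0.8750)(0.9761)(0.4412) = 0.48195,
so c = arccos(0.48195) = 1.06792 rad.
Distance = R·c = 6371 × 1.0679 ≈ 6804 km.

6804 km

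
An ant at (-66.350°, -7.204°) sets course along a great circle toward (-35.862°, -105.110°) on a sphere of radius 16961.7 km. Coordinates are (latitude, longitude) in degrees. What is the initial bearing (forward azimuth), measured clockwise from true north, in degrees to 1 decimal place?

Δλ = -97.906° = -1.7088 rad.
y = sin Δλ · cos φ₂ = (-0.9905)(0.8104) = -0.8027
x = cos φ₁ sin φ₂ − sin φ₁ cos φ₂ cos Δλ = (0.4011)(-0.5858) − (-0.9160)(0.8104)(-0.1375) = -0.3371
θ = atan2(y, x) = -112.78°; adding 360° gives 247.2°.

247.2°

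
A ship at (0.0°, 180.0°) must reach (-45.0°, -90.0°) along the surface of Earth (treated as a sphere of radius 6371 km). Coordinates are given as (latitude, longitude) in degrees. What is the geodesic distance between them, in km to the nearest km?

Let φ₁ = 0.0000 rad, φ₂ = -0.7854 rad, and Δλ = 1.5708 rad.
Haversine: a = sin²(Δφ/2) + cos φ₁ cos φ₂ sin²(Δλ/2) = 0.1464 + (1.0000)(0.7071)(0.5000) = 0.50000.
Central angle c = 2·arcsin(√a) = 1.57080 rad.
Distance = R·c = 6371 × 1.5708 ≈ 10008 km.

10008 km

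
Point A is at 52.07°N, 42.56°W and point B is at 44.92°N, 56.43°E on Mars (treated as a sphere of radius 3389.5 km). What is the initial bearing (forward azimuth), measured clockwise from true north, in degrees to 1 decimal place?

53.3°

Δλ = 98.990° = 1.7277 rad.
y = sin Δλ · cos φ₂ = (0.9877)(0.7081) = 0.6994
x = cos φ₁ sin φ₂ − sin φ₁ cos φ₂ cos Δλ = (0.6147)(0.7061) − (0.7888)(0.7081)(-0.1563) = 0.5213
θ = atan2(y, x) = 53.30°, so the bearing is 53.3°.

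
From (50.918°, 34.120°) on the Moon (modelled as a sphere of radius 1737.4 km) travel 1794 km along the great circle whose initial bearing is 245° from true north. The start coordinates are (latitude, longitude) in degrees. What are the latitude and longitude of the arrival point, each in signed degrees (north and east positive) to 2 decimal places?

Angular distance δ = d/R = 1794/1737.4 = 1.03258 rad; initial bearing θ = 4.2761 rad.
sin φ₂ = sin φ₁ cos δ + cos φ₁ sin δ cos θ = (0.7762)(0.5126) + (0.6304)(0.8586)(-0.4226) = 0.1691, so φ₂ = 9.74°.
Δλ = atan2(sin θ sin δ cos φ₁, cos δ − sin φ₁ sin φ₂) = atan2(-0.4906, 0.3813) = -52.144°.
λ₂ = 34.120° − 52.144° = -18.02°.

9.74°, -18.02°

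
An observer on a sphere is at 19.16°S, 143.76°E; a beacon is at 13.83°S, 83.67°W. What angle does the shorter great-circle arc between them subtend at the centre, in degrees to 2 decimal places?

122.82°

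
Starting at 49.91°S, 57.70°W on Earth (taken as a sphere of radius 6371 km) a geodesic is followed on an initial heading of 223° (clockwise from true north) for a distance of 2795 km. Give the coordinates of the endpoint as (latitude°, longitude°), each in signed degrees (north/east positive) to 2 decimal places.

-63.21°, -97.69°

Angular distance δ = d/R = 2795/6371 = 0.43871 rad; initial bearing θ = 3.8921 rad.
sin φ₂ = sin φ₁ cos δ + cos φ₁ sin δ cos θ = (-0.7650)(0.9053) + (0.6440)(0.4248)(-0.7314) = -0.8926, so φ₂ = -63.21°.
Δλ = atan2(sin θ sin δ cos φ₁, cos δ − sin φ₁ sin φ₂) = atan2(-0.1866, 0.2224) = -39.992°.
λ₂ = -57.700° − 39.992° = -97.69°.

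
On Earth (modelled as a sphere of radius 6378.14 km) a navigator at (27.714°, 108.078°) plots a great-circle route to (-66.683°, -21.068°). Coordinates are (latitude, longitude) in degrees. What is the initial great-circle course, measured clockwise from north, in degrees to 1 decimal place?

With φ₁ = 0.4837, φ₂ = -1.1638, Δλ = -2.2540 rad, the forward-azimuth formula gives
θ = atan2( sin Δλ cos φ₂ , cos φ₁ sin φ₂ − sin φ₁ cos φ₂ cos Δλ ) = atan2(-0.3070, -0.6968) = -156.22°.
Adding 360° brings this into [0°, 360°): 203.8°.

203.8°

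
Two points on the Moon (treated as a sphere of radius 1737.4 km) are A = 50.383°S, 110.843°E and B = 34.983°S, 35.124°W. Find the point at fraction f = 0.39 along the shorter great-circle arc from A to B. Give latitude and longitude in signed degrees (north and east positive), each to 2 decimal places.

-72.94°, 47.41°

The central angle between A and B is δ = 1.5621 rad.
With f = 0.39, the slerp weights are sin((1−f)δ)/sin δ = 0.8151 and sin(fδ)/sin δ = 0.5722.
Weighted sum of the unit vectors: (0.8151)·(-0.2269,0.5959,-0.7703) + (0.5722)·(0.6701,-0.4714,-0.5733) = (0.1985, 0.2160, -0.9560).
Converting back: φ = atan2(z, √(x²+y²)) = -72.94°, λ = atan2(y, x) = 47.41°.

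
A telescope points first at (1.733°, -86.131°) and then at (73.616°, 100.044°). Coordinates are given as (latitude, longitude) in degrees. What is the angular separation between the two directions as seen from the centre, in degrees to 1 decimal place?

With latitudes φ₁ = 1.733°, φ₂ = 73.616° and longitude difference Δλ = -173.825°:
cos c = sin φ₁ sin φ₂ + cos φ₁ cos φ₂ cos Δλ = (0.0302)(0.9594) + (0.9995)(0.2821)(-0.9942) = -0.25129,
so c = arccos(-0.25129) = 1.82481 rad.
So the angular separation is 104.6°.

104.6°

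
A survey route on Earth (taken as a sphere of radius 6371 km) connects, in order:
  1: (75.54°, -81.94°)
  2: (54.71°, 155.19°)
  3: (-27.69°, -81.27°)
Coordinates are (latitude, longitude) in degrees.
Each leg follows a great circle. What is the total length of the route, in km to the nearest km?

19575 km

Leg 1→2: central angle 0.7783 rad, distance 4958.7 km.
Leg 2→3: central angle 2.2942 rad, distance 14616.3 km.
Total: 4958.7 + 14616.3 ≈ 19575 km.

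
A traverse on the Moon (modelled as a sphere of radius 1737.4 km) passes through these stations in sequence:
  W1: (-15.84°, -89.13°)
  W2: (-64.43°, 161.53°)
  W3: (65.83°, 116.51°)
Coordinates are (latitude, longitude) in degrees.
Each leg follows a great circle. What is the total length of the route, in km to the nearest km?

Leg W1→W2: central angle 1.4619 rad, distance 2539.9 km.
Leg W2→W3: central angle 2.3435 rad, distance 4071.6 km.
Total: 2539.9 + 4071.6 ≈ 6611 km.

6611 km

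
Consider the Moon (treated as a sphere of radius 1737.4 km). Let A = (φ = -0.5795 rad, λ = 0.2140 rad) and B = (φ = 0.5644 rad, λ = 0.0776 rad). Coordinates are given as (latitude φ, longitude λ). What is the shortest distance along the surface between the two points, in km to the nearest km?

2000 km

In radians: φ₁ = -0.5795, φ₂ = 0.5644, Δλ = -7.815° = -0.1364 rad.
cos c = sin φ₁ sin φ₂ + cos φ₁ cos φ₂ cos Δλ = (-0.5476)(0.5349) + (0.8367)(0.8449)(0.9907) = 0.40748,
so c = arccos(0.40748) = 1.15110 rad.
Distance = R·c = 1737.4 × 1.1511 ≈ 2000 km.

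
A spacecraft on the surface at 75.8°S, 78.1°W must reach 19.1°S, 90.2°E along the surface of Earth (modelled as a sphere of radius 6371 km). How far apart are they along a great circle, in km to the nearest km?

9432 km

With latitudes φ₁ = -75.800°, φ₂ = -19.100° and longitude difference Δλ = 168.300°:
cos c = sin φ₁ sin φ₂ + cos φ₁ cos φ₂ cos Δλ = (-0.9694)(-0.3272) + (0.2453)(0.9449)(-0.9792) = 0.09023,
so c = arccos(0.09023) = 1.48044 rad.
Distance = R·c = 6371 × 1.4804 ≈ 9432 km.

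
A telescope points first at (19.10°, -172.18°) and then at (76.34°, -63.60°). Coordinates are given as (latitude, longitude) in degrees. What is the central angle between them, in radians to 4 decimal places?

1.3214 rad

Let φ₁ = 0.3334 rad, φ₂ = 1.3324 rad, and Δλ = 1.8951 rad.
Haversine: a = sin²(Δφ/2) + cos φ₁ cos φ₂ sin²(Δλ/2) = 0.2294 + (0.9449)(0.2362)(0.6593) = 0.37657.
Central angle c = 2·arcsin(√a) = 1.32136 rad.
So the angular separation is 1.3214 rad.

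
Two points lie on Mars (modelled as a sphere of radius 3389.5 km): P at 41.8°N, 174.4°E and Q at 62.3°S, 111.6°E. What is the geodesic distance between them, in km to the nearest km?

6837 km

With latitudes φ₁ = 41.800°, φ₂ = -62.300° and longitude difference Δλ = -62.800°:
cos c = sin φ₁ sin φ₂ + cos φ₁ cos φ₂ cos Δλ = (0.6665)(-0.8854) + (0.7455)(0.4648)(0.4571) = -0.43175,
so c = arccos(-0.43175) = 2.01722 rad.
Distance = R·c = 3389.5 × 2.0172 ≈ 6837 km.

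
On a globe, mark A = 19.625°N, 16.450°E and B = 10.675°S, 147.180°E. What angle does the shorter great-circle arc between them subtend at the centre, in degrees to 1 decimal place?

Let φ₁ = 0.3425 rad, φ₂ = -0.1863 rad, and Δλ = 2.2817 rad.
cos c = sin φ₁ sin φ₂ + cos φ₁ cos φ₂ cos Δλ = (0.3359)(-0.1852) + (0.9419)(0.9827)(-0.6525) = -0.66617,
so c = arccos(-0.66617) = 2.29986 rad.
So the angular separation is 131.8°.

131.8°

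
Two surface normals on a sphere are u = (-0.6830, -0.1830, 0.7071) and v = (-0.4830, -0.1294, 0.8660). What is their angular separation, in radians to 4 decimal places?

u·v = 0.9659; |u| = 1.0000, |v| = 1.0000.
cos θ = (u·v)/(|u||v|) = 0.9659, so θ = 0.2618 rad.

0.2618 rad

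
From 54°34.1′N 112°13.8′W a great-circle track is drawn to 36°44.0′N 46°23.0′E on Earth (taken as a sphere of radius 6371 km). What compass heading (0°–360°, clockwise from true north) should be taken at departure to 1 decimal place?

With φ₁ = 0.9524, φ₂ = 0.6411, Δλ = 2.7683 rad, the forward-azimuth formula gives
θ = atan2( sin Δλ cos φ₂ , cos φ₁ sin φ₂ − sin φ₁ cos φ₂ cos Δλ ) = atan2(0.2922, 0.9548) = 17.02°.
So the initial bearing is 17.0°.

17.0°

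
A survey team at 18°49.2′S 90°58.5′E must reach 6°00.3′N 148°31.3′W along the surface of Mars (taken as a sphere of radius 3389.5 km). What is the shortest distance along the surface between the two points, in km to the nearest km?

7144 km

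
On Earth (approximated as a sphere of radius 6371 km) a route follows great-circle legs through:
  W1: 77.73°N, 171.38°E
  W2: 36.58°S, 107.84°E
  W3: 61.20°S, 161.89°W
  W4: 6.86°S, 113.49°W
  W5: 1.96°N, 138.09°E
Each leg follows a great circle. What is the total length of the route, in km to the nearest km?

Leg W1→W2: central angle 2.1017 rad, distance 13389.8 km.
Leg W2→W3: central angle 1.0235 rad, distance 6520.5 km.
Leg W3→W4: central angle 1.1349 rad, distance 7230.4 km.
Leg W4→W5: central angle 1.8940 rad, distance 12066.8 km.
Total: 13389.8 + 6520.5 + 7230.4 + 12066.8 ≈ 39207 km.

39207 km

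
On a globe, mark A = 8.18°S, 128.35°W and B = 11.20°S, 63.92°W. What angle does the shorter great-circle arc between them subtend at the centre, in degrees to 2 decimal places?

Let φ₁ = -0.1428 rad, φ₂ = -0.1955 rad, and Δλ = 1.1245 rad.
cos c = sin φ₁ sin φ₂ + cos φ₁ cos φ₂ cos Δλ = (-0.1423)(-0.1942) + (0.9898)(0.9810)(0.4316) = 0.44672,
so c = arccos(0.44672) = 1.10770 rad.
So the angular separation is 63.47°.

63.47°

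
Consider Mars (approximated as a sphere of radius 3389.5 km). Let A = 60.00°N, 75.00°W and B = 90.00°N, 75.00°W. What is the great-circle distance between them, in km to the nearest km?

1775 km

With latitudes φ₁ = 60.000°, φ₂ = 90.000° and longitude difference Δλ = 0.000°:
cos c = sin φ₁ sin φ₂ + cos φ₁ cos φ₂ cos Δλ = (0.8660)(1.0000) + (0.5000)(0.0000)(1.0000) = 0.86603,
so c = arccos(0.86603) = 0.52360 rad.
Distance = R·c = 3389.5 × 0.5236 ≈ 1775 km.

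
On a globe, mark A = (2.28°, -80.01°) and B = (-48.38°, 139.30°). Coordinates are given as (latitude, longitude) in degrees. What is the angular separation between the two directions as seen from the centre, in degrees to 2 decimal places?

122.90°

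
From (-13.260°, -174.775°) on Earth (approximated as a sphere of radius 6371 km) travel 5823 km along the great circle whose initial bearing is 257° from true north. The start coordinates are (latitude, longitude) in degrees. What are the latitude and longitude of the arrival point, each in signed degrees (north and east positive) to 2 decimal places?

-18.27°, 130.87°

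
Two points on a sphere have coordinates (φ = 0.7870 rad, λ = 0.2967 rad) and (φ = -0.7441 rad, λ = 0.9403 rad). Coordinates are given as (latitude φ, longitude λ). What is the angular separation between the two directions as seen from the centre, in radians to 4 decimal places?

1.6351 rad

Let φ₁ = 0.7870 rad, φ₂ = -0.7441 rad, and Δλ = 0.6436 rad.
cos c = sin φ₁ sin φ₂ + cos φ₁ cos φ₂ cos Δλ = (0.7082)(-0.6773) + (0.7060)(0.7357)(0.7999) = -0.06422,
so c = arccos(-0.06422) = 1.63506 rad.
So the angular separation is 1.6351 rad.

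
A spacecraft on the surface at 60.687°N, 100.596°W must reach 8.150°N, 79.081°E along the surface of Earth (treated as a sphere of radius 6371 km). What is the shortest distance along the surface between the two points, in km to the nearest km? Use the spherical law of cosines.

12361 km

Let φ₁ = 1.0592 rad, φ₂ = 0.1422 rad, and Δλ = 3.1360 rad.
cos c = sin φ₁ sin φ₂ + cos φ₁ cos φ₂ cos Δλ = (0.8720)(0.1418) + (0.4896)(0.9899)(-1.0000) = -0.36101,
so c = arccos(-0.36101) = 1.94015 rad.
Distance = R·c = 6371 × 1.9402 ≈ 12361 km.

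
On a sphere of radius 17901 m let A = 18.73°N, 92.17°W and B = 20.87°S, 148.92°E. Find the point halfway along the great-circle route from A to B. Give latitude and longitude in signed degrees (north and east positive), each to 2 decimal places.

The central angle between A and B is δ = 2.1438 rad.
With f = 0.5, the slerp weights are sin((1−f)δ)/sin δ = 1.0451 and sin(fδ)/sin δ = 1.0451.
Weighted sum of the unit vectors: (1.0451)·(-0.0359,-0.9464,0.3211) + (1.0451)·(-0.8003,0.4824,-0.3562) = (-0.8738, -0.4849, -0.0367).
Converting back: φ = atan2(z, √(x²+y²)) = -2.10°, λ = atan2(y, x) = -150.97°.

-2.10°, -150.97°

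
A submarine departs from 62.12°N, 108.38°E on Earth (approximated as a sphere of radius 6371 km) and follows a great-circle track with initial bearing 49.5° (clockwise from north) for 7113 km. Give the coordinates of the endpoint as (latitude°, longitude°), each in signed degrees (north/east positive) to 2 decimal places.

Angular distance δ = d/R = 7113/6371 = 1.11647 rad; initial bearing θ = 0.8639 rad.
sin φ₂ = sin φ₁ cos δ + cos φ₁ sin δ cos θ = (0.8839)(0.4389) + (0.4676)(0.8986)(0.6494) = 0.6608, so φ₂ = 41.36°.
Δλ = atan2(sin θ sin δ cos φ₁, cos δ − sin φ₁ sin φ₂) = atan2(0.3195, -0.1452) = 114.446°.
λ₂ = 108.380° + 114.446° = 222.83° → -137.17° after wrapping to (−180°, 180°].

41.36°, -137.17°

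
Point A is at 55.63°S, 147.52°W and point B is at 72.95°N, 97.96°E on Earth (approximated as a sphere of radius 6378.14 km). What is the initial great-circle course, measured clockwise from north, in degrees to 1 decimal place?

328.7°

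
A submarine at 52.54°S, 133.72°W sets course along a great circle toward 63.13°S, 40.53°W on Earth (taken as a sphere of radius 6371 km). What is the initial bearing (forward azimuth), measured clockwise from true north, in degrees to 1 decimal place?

With φ₁ = -0.9170, φ₂ = -1.1018, Δλ = 1.6265 rad, the forward-azimuth formula gives
θ = atan2( sin Δλ cos φ₂ , cos φ₁ sin φ₂ − sin φ₁ cos φ₂ cos Δλ ) = atan2(0.4513, -0.5625) = 141.26°.
So the initial bearing is 141.3°.

141.3°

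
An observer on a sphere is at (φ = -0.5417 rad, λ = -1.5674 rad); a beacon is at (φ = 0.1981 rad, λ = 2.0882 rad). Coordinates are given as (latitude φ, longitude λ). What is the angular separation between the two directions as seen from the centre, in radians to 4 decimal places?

2.5553 rad

In radians: φ₁ = -0.5417, φ₂ = 0.1981, Δλ = -150.550° = -2.6276 rad.
cos c = sin φ₁ sin φ₂ + cos φ₁ cos φ₂ cos Δλ = (-0.5156)(0.1968) + (0.8568)(0.9804)(-0.8708) = -0.83299,
so c = arccos(-0.83299) = 2.55529 rad.
So the angular separation is 2.5553 rad.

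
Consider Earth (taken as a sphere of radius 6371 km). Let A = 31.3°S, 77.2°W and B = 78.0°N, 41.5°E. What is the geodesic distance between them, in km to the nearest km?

14056 km

In radians: φ₁ = -0.5463, φ₂ = 1.3614, Δλ = 118.700° = 2.0717 rad.
Haversine: a = sin²(Δφ/2) + cos φ₁ cos φ₂ sin²(Δλ/2) = 0.6653 + (0.8545)(0.2079)(0.7401) = 0.79674.
Central angle c = 2·arcsin(√a) = 2.20617 rad.
Distance = R·c = 6371 × 2.2062 ≈ 14056 km.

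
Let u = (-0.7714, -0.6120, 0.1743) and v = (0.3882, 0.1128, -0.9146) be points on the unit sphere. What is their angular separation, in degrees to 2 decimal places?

121.87°

u·v = -0.5279; |u| = 1.0000, |v| = 1.0000.
cos θ = (u·v)/(|u||v|) = -0.5279, so θ = 121.87°.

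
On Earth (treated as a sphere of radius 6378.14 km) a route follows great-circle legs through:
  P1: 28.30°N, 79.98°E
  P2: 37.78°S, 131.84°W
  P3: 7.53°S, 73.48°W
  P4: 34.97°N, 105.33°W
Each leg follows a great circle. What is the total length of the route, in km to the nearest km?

Leg P1→P2: central angle 2.6504 rad, distance 16904.4 km.
Leg P2→P3: central angle 1.0572 rad, distance 6742.9 km.
Leg P3→P4: central angle 0.9085 rad, distance 5794.3 km.
Total: 16904.4 + 6742.9 + 5794.3 ≈ 29442 km.

29442 km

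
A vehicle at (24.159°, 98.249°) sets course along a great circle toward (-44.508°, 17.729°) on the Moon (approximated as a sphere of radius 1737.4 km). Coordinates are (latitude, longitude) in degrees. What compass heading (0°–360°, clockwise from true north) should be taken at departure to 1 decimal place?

With φ₁ = 0.4217, φ₂ = -0.7768, Δλ = -1.4053 rad, the forward-azimuth formula gives
θ = atan2( sin Δλ cos φ₂ , cos φ₁ sin φ₂ − sin φ₁ cos φ₂ cos Δλ ) = atan2(-0.7034, -0.6877) = -134.35°.
Adding 360° brings this into [0°, 360°): 225.6°.

225.6°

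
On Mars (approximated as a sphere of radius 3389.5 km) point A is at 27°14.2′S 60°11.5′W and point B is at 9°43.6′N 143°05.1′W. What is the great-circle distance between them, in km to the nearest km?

5219 km

In radians: φ₁ = -0.4754, φ₂ = 0.1698, Δλ = -82.893° = -1.4468 rad.
Haversine: a = sin²(Δφ/2) + cos φ₁ cos φ₂ sin²(Δλ/2) = 0.1005 + (0.8891)(0.9856)(0.4381) = 0.48445.
Central angle c = 2·arcsin(√a) = 1.53969 rad.
Distance = R·c = 3389.5 × 1.5397 ≈ 5219 km.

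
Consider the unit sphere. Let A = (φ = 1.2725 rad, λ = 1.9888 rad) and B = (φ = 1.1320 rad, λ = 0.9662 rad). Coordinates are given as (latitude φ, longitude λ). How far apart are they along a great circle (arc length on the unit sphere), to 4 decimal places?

With latitudes φ₁ = 72.909°, φ₂ = 64.859° and longitude difference Δλ = -58.591°:
cos c = sin φ₁ sin φ₂ + cos φ₁ cos φ₂ cos Δλ = (0.9558)(0.9053) + (0.2939)(0.4249)(0.5211) = 0.93036,
so c = arccos(0.93036) = 0.37541 rad.
On the unit sphere the arc length equals the central angle: 0.3754.

0.3754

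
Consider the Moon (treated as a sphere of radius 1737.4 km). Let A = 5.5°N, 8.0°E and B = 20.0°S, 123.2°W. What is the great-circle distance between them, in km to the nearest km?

With latitudes φ₁ = 5.500°, φ₂ = -20.000° and longitude difference Δλ = -131.200°:
Haversine: a = sin²(Δφ/2) + cos φ₁ cos φ₂ sin²(Δλ/2) = 0.0487 + (0.9954)(0.9397)(0.8293) = 0.82445.
Central angle c = 2·arcsin(√a) = 2.27693 rad.
Distance = R·c = 1737.4 × 2.2769 ≈ 3956 km.

3956 km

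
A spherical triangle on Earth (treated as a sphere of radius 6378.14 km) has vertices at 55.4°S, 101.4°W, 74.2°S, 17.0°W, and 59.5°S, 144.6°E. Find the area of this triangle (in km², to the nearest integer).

11013743 km²

Side lengths (central angles): a = 0.7983, b = 0.9372, c = 0.6315 rad; semiperimeter s = 1.1835.
By l'Huilier's theorem, tan(E/4) = √[tan(s/2) tan((s−a)/2) tan((s−b)/2) tan((s−c)/2)], giving spherical excess E = 0.2707 rad.
Area = E·R² = 0.2707 × (6378.14)² ≈ 11013743 km².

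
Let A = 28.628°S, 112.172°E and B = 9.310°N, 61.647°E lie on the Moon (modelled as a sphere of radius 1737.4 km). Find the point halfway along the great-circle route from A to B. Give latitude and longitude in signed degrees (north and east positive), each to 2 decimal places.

-10.65°, 85.33°

The central angle between A and B is δ = 1.0779 rad.
With f = 0.5, the slerp weights are sin((1−f)δ)/sin δ = 0.5826 and sin(fδ)/sin δ = 0.5826.
Weighted sum of the unit vectors: (0.5826)·(-0.3313,0.8128,-0.4791) + (0.5826)·(0.4686,0.8684,0.1618) = (0.0800, 0.9795, -0.1849).
Converting back: φ = atan2(z, √(x²+y²)) = -10.65°, λ = atan2(y, x) = 85.33°.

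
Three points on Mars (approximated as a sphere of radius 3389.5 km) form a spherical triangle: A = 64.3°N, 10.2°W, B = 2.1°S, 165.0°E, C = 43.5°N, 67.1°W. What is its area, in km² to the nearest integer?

Side lengths (central angles): a = 2.0607, b = 0.6566, c = 2.0543 rad; semiperimeter s = 2.3858.
By l'Huilier's theorem, tan(E/4) = √[tan(s/2) tan((s−a)/2) tan((s−b)/2) tan((s−c)/2)], giving spherical excess E = 1.1093 rad.
Area = E·R² = 1.1093 × (3389.5)² ≈ 12744338 km².

12744338 km²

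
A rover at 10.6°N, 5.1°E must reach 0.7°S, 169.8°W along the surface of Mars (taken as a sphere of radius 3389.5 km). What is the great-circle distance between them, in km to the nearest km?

Let φ₁ = 0.1850 rad, φ₂ = -0.0122 rad, and Δλ = -3.0526 rad.
cos c = sin φ₁ sin φ₂ + cos φ₁ cos φ₂ cos Δλ = (0.1840)(-0.0122) + (0.9829)(0.9999)(-0.9960) = -0.98122,
so c = arccos(-0.98122) = 2.94747 rad.
Distance = R·c = 3389.5 × 2.9475 ≈ 9990 km.

9990 km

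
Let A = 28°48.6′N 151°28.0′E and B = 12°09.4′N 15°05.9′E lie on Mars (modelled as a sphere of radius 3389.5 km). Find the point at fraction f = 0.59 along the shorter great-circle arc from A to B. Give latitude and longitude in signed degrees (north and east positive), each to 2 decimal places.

41.56°, 61.22°

The central angle between A and B is δ = 2.1159 rad.
With f = 0.59, the slerp weights are sin((1−f)δ)/sin δ = 0.8920 and sin(fδ)/sin δ = 1.1092.
Weighted sum of the unit vectors: (0.8920)·(-0.7698,0.4185,0.4819) + (1.1092)·(0.9438,0.2546,0.2106) = (0.3603, 0.6558, 0.6634).
Converting back: φ = atan2(z, √(x²+y²)) = 41.56°, λ = atan2(y, x) = 61.22°.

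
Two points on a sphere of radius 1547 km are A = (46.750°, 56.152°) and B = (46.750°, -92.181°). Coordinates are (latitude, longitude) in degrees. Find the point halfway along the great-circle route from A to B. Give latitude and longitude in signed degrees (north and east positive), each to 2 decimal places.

75.60°, -18.01°

The central angle between A and B is δ = 1.4395 rad.
With f = 0.5, the slerp weights are sin((1−f)δ)/sin δ = 0.6649 and sin(fδ)/sin δ = 0.6649.
Weighted sum of the unit vectors: (0.6649)·(0.3816,0.5691,0.7284) + (0.6649)·(-0.0261,-0.6847,0.7284) = (0.2364, -0.0769, 0.9686).
Converting back: φ = atan2(z, √(x²+y²)) = 75.60°, λ = atan2(y, x) = -18.01°.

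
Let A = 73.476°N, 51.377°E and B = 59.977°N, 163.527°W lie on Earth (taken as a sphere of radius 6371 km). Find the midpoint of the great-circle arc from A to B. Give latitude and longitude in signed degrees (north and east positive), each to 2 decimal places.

80.27°, 165.12°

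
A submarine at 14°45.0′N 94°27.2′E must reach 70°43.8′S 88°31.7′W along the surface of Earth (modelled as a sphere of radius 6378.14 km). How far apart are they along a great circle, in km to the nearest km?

13803 km

In radians: φ₁ = 0.2574, φ₂ = -1.2345, Δλ = 177.018° = 3.0896 rad.
Haversine: a = sin²(Δφ/2) + cos φ₁ cos φ₂ sin²(Δλ/2) = 0.4606 + (0.9670)(0.3300)(0.9993) = 0.77953.
Central angle c = 2·arcsin(√a) = 2.16404 rad.
Distance = R·c = 6378.14 × 2.1640 ≈ 13803 km.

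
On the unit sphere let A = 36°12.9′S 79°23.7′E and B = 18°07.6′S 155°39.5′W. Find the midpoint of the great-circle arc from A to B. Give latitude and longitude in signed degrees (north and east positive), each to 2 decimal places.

-47.65°, 150.78°

Central angle δ = 1.8291 rad. Interpolating on the sphere with fraction f = 0.5:
P = [sin((1−f)δ)·A + sin(fδ)·B] / sin δ = 0.8195·A + 0.8195·B in Cartesian coordinates,
giving P = (-0.5879, 0.3288, -0.7391), i.e. latitude -47.65°, longitude 150.78°.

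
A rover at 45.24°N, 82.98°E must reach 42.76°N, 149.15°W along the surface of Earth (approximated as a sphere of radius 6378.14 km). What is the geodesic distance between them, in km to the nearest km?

Let φ₁ = 0.7896 rad, φ₂ = 0.7463 rad, and Δλ = 2.2318 rad.
cos c = sin φ₁ sin φ₂ + cos φ₁ cos φ₂ cos Δλ = (0.7101)(0.6789) + (0.7041)(0.7342)(-0.6139) = 0.16472,
so c = arccos(0.16472) = 1.40532 rad.
Distance = R·c = 6378.14 × 1.4053 ≈ 8963 km.

8963 km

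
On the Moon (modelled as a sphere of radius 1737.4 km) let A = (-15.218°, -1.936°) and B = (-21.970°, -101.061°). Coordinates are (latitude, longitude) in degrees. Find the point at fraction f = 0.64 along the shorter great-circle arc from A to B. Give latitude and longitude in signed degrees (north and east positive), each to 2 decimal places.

-27.77°, -64.78°

Central angle δ = 1.6145 rad. Interpolating on the sphere with fraction f = 0.64:
P = [sin((1−f)δ)·A + sin(fδ)·B] / sin δ = 0.5496·A + 0.8598·B in Cartesian coordinates,
giving P = (0.3770, -0.8005, -0.4659), i.e. latitude -27.77°, longitude -64.78°.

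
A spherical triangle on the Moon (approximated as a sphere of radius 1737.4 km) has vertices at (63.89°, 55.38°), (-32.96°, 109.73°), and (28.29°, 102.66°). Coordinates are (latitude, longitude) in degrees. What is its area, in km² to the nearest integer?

Side lengths (central angles): a = 1.0754, b = 0.8114, c = 1.8476 rad; semiperimeter s = 1.8672.
By l'Huilier's theorem, tan(E/4) = √[tan(s/2) tan((s−a)/2) tan((s−b)/2) tan((s−c)/2)], giving spherical excess E = 0.2269 rad.
Area = E·R² = 0.2269 × (1737.4)² ≈ 685048 km².

685048 km²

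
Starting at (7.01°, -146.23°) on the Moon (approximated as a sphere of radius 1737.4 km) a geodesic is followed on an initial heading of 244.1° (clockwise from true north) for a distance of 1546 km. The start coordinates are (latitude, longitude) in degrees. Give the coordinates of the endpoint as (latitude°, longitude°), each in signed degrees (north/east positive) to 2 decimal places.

Angular distance δ = d/R = 1546/1737.4 = 0.88984 rad; initial bearing θ = 4.2603 rad.
sin φ₂ = sin φ₁ cos δ + cos φ₁ sin δ cos θ = (0.1220)(0.6295) + (0.9925)(0.7770)(-0.4368) = -0.2600, so φ₂ = -15.07°.
Δλ = atan2(sin θ sin δ cos φ₁, cos δ − sin φ₁ sin φ₂) = atan2(-0.6937, 0.6613) = -46.371°.
λ₂ = -146.230° − 46.371° = -192.60° → 167.40° after wrapping to (−180°, 180°].

-15.07°, 167.40°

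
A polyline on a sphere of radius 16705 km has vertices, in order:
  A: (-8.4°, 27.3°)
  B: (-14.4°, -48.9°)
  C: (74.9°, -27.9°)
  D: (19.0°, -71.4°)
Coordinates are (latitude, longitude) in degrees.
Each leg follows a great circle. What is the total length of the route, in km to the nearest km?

65706 km

Leg A→B: central angle 1.3027 rad, distance 21761.7 km.
Leg B→C: central angle 1.5753 rad, distance 26316.0 km.
Leg C→D: central angle 1.0553 rad, distance 17628.2 km.
Total: 21761.7 + 26316.0 + 17628.2 ≈ 65706 km.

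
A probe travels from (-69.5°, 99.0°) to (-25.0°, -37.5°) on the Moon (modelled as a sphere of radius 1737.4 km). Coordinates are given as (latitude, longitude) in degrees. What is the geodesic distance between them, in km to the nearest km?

Let φ₁ = -1.2130 rad, φ₂ = -0.4363 rad, and Δλ = -2.3824 rad.
cos c = sin φ₁ sin φ₂ + cos φ₁ cos φ₂ cos Δλ = (-0.9367)(-0.4226) + (0.3502)(0.9063)(-0.7254) = 0.16562,
so c = arccos(0.16562) = 1.40441 rad.
Distance = R·c = 1737.4 × 1.4044 ≈ 2440 km.

2440 km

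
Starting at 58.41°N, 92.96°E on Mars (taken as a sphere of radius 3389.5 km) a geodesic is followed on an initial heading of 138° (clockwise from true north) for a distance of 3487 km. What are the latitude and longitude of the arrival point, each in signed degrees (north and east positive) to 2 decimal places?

6.08°, 128.16°

Angular distance δ = d/R = 3487/3389.5 = 1.02877 rad; initial bearing θ = 2.4086 rad.
sin φ₂ = sin φ₁ cos δ + cos φ₁ sin δ cos θ = (0.8518)(0.5159) + (0.5238)(0.8567)(-0.7431) = 0.1059, so φ₂ = 6.08°.
Δλ = atan2(sin θ sin δ cos φ₁, cos δ − sin φ₁ sin φ₂) = atan2(0.3003, 0.4256) = 35.202°.
λ₂ = 92.960° + 35.202° = 128.16°.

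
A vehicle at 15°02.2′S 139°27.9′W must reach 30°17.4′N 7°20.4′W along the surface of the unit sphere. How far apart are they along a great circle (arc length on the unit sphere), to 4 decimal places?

2.3326

With latitudes φ₁ = -15.037°, φ₂ = 30.290° and longitude difference Δλ = 132.125°:
Haversine: a = sin²(Δφ/2) + cos φ₁ cos φ₂ sin²(Δλ/2) = 0.1485 + (0.9658)(0.8635)(0.8354) = 0.84510.
Central angle c = 2·arcsin(√a) = 2.33257 rad.
On the unit sphere the arc length equals the central angle: 2.3326.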